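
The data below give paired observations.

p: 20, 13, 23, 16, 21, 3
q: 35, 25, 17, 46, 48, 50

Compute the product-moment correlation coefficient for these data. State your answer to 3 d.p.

n = 6, Σp = 96, Σq = 221, Σp² = 1804, Σq² = 9059, Σpq = 3310
nΣpq − ΣpΣq = 19860 − 21216 = -1356
nΣp² − (Σp)² = 10824 − 9216 = 1608; nΣq² − (Σq)² = 54354 − 48841 = 5513
r = -1356 / √(1608 × 5513) = -1356 / 2977.3989 ≈ -0.455

-0.455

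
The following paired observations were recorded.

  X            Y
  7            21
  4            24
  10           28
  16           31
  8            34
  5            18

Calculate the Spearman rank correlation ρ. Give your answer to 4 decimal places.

Rank X: 3, 1, 5, 6, 4, 2
Rank Y: 2, 3, 4, 5, 6, 1
d = rank(X) − rank(Y): 1, -2, 1, 1, -2, 1; Σd² = 12
ρ = 1 − 6Σd² / [n(n²−1)] = 1 − 6×12 / (6×35) = 1 − 72/210 ≈ 0.6571

0.6571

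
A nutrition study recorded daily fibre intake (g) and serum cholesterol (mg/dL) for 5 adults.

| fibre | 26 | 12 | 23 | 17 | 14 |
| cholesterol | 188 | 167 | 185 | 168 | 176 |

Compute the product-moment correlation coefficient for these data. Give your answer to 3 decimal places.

n = 5, Σx = 92, Σy = 884, Σx² = 1834, Σy² = 156658, Σxy = 16467
nΣxy − ΣxΣy = 82335 − 81328 = 1007
nΣx² − (Σx)² = 9170 − 8464 = 706; nΣy² − (Σy)² = 783290 − 781456 = 1834
r = 1007 / √(706 × 1834) = 1007 / 1137.8945 ≈ 0.885

0.885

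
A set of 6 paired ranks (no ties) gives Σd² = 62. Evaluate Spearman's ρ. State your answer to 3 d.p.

-0.771

ρ = 1 − 6Σd² / [n(n²−1)] = 1 − 6×62 / (6×35)
  = 1 − 372/210 = 1 − 1.7714 ≈ -0.771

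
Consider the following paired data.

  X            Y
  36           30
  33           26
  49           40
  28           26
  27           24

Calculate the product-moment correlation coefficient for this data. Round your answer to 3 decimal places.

n = 5, ΣX = 173, ΣY = 146, ΣX² = 6299, ΣY² = 4428, ΣXY = 5274
nΣXY − ΣXΣY = 26370 − 25258 = 1112
nΣX² − (ΣX)² = 31495 − 29929 = 1566; nΣY² − (ΣY)² = 22140 − 21316 = 824
r = 1112 / √(1566 × 824) = 1112 / 1135.9507 ≈ 0.979

0.979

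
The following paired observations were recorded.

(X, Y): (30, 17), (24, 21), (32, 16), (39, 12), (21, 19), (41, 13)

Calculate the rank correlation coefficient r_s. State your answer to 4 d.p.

-0.8857

Rank X: 3, 2, 4, 5, 1, 6
Rank Y: 4, 6, 3, 1, 5, 2
d = rank(X) − rank(Y): -1, -4, 1, 4, -4, 4; Σd² = 66
ρ = 1 − 6Σd² / [n(n²−1)] = 1 − 6×66 / (6×35) = 1 − 396/210 ≈ -0.8857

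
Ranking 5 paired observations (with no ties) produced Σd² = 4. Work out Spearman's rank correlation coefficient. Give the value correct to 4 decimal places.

ρ = 1 − 6Σd² / [n(n²−1)] = 1 − 6×4 / (5×24)
  = 1 − 24/120 = 1 − 0.20000 ≈ 0.8000

0.8000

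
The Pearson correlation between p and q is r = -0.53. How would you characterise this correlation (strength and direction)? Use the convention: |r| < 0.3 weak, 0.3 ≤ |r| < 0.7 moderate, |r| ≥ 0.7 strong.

r = -0.53 < 0 so the relationship is negative.
|r| = 0.53, which falls in the moderate range.

moderate negative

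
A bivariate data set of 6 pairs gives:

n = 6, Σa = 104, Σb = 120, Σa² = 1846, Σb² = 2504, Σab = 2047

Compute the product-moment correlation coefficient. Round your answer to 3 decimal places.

-0.492

r = (nΣab − ΣaΣb) / √[(nΣa² − (Σa)²)(nΣb² − (Σb)²)]
Numerator: 6×2047 − 104×120 = -198
Denominator: √[(11076 − 10816)(15024 − 14400)] = √[260 × 624] = 402.7903
r = -198 / 402.7903 ≈ -0.492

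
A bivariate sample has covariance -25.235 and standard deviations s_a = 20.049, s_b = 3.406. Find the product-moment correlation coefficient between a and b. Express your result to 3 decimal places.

r = Cov(a,b) / (s_a · s_b) = -25.235 / (20.049 × 3.406)
  = -25.235 / 68.2869 ≈ -0.370

-0.370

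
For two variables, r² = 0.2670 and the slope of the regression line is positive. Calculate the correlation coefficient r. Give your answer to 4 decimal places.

0.5167

|r| = √0.2670 = 0.5167
The association is positive, so r = 0.5167.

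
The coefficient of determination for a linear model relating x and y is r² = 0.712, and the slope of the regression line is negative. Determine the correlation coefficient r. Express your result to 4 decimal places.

-0.8438

|r| = √0.712 = 0.8438
The association is negative, so r = −0.8438.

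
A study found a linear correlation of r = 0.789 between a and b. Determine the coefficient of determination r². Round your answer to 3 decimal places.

0.623

r² = (0.789)² = 0.623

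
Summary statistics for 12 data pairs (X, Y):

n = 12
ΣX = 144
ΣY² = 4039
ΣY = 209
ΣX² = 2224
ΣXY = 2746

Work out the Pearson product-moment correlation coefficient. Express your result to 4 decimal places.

r = (nΣXY − ΣXΣY) / √[(nΣX² − (ΣX)²)(nΣY² − (ΣY)²)]
Numerator: 12×2746 − 144×209 = 2856
Denominator: √[(26688 − 20736)(48468 − 43681)] = √[5952 × 4787] = 5337.8108
r = 2856 / 5337.8108 ≈ 0.5351

0.5351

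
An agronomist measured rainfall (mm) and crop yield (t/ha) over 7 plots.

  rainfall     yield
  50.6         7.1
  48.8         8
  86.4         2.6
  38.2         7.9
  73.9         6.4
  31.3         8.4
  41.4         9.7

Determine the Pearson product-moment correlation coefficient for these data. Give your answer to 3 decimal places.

n = 7, Σx = 370.6, Σy = 50.1, Σx² = 22020.86, Σy² = 389.19, Σxy = 2413.54
nΣxy − ΣxΣy = 16894.78 − 18567.06 = -1672.28
nΣx² − (Σx)² = 154146.02 − 137344.36 = 16801.66; nΣy² − (Σy)² = 2724.33 − 2510.01 = 214.32
r = -1672.28 / √(16801.66 × 214.32) = -1672.28 / 1897.6121 ≈ -0.881

-0.881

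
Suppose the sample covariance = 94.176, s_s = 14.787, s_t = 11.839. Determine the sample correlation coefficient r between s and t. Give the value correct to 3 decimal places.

0.538

r = Cov(s,t) / (s_s · s_t) = 94.176 / (14.787 × 11.839)
  = 94.176 / 175.0633 ≈ 0.538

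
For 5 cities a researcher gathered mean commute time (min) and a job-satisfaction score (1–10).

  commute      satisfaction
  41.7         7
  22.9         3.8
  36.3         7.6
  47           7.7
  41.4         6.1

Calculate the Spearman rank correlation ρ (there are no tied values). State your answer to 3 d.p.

Rank commute: 4, 1, 2, 5, 3
Rank satisfaction: 3, 1, 4, 5, 2
d = rank(commute) − rank(satisfaction): 1, 0, -2, 0, 1; Σd² = 6
ρ = 1 − 6Σd² / [n(n²−1)] = 1 − 6×6 / (5×24) = 1 − 36/120 ≈ 0.700

0.700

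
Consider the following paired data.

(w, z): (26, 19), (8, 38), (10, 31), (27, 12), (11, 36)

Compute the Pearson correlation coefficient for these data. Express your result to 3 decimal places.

n = 5, Σw = 82, Σz = 136, Σw² = 1690, Σz² = 4206, Σwz = 1828
nΣwz − ΣwΣz = 9140 − 11152 = -2012
nΣw² − (Σw)² = 8450 − 6724 = 1726; nΣz² − (Σz)² = 21030 − 18496 = 2534
r = -2012 / √(1726 × 2534) = -2012 / 2091.3355 ≈ -0.962

-0.962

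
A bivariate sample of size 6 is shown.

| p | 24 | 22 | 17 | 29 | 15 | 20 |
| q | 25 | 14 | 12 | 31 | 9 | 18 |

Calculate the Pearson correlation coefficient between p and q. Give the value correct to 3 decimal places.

n = 6, Σp = 127, Σq = 109, Σp² = 2815, Σq² = 2331, Σpq = 2506
nΣpq − ΣpΣq = 15036 − 13843 = 1193
nΣp² − (Σp)² = 16890 − 16129 = 761; nΣq² − (Σq)² = 13986 − 11881 = 2105
r = 1193 / √(761 × 2105) = 1193 / 1265.6639 ≈ 0.943

0.943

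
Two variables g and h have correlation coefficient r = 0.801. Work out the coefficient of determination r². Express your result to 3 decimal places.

r² = (0.801)² = 0.642

0.642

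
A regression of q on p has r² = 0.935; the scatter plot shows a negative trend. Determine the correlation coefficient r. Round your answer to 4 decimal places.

|r| = √0.935 = 0.9670
The association is negative, so r = −0.9670.

-0.9670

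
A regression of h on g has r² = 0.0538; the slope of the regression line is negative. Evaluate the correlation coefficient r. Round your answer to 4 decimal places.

|r| = √0.0538 = 0.2319
The association is negative, so r = −0.2319.

-0.2319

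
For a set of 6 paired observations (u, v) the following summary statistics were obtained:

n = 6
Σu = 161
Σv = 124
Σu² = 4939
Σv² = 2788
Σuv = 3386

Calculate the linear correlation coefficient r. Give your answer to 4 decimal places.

0.1571

r = (nΣuv − ΣuΣv) / √[(nΣu² − (Σu)²)(nΣv² − (Σv)²)]
Numerator: 6×3386 − 161×124 = 352
Denominator: √[(29634 − 25921)(16728 − 15376)] = √[3713 × 1352] = 2240.5303
r = 352 / 2240.5303 ≈ 0.1571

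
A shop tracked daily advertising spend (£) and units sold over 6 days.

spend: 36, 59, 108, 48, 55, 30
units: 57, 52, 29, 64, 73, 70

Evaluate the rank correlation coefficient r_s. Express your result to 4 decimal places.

Rank spend: 2, 5, 6, 3, 4, 1
Rank units: 3, 2, 1, 4, 6, 5
d = rank(spend) − rank(units): -1, 3, 5, -1, -2, -4; Σd² = 56
ρ = 1 − 6Σd² / [n(n²−1)] = 1 − 6×56 / (6×35) = 1 − 336/210 ≈ -0.6000

-0.6000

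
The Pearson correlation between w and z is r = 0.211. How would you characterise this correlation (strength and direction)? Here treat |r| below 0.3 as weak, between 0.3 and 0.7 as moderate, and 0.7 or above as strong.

weak positive

r = 0.211 > 0 so the relationship is positive.
|r| = 0.211, which falls in the weak range.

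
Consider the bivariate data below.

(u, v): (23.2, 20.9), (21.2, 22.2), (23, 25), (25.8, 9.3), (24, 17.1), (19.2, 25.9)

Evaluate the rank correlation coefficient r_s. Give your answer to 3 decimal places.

Rank u: 4, 2, 3, 6, 5, 1
Rank v: 3, 4, 5, 1, 2, 6
d = rank(u) − rank(v): 1, -2, -2, 5, 3, -5; Σd² = 68
ρ = 1 − 6Σd² / [n(n²−1)] = 1 − 6×68 / (6×35) = 1 − 408/210 ≈ -0.943

-0.943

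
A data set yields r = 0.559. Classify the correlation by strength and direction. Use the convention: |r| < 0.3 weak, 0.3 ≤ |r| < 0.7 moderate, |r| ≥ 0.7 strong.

r = 0.559 > 0 so the relationship is positive.
|r| = 0.559, which falls in the moderate range.

moderate positive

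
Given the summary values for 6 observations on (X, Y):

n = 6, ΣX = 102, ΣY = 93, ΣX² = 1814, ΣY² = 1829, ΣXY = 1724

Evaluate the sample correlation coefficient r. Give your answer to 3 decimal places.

0.812

r = (nΣXY − ΣXΣY) / √[(nΣX² − (ΣX)²)(nΣY² − (ΣY)²)]
Numerator: 6×1724 − 102×93 = 858
Denominator: √[(10884 − 10404)(10974 − 8649)] = √[480 × 2325] = 1056.4090
r = 858 / 1056.4090 ≈ 0.812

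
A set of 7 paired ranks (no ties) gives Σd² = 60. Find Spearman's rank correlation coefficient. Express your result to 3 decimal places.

ρ = 1 − 6Σd² / [n(n²−1)] = 1 − 6×60 / (7×48)
  = 1 − 360/336 = 1 − 1.0714 ≈ -0.071

-0.071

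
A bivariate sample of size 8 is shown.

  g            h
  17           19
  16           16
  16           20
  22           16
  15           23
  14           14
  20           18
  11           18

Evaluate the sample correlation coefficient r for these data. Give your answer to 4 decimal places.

n = 8, Σg = 131, Σh = 144, Σg² = 2227, Σh² = 2646, Σgh = 2350
nΣgh − ΣgΣh = 18800 − 18864 = -64
nΣg² − (Σg)² = 17816 − 17161 = 655; nΣh² − (Σh)² = 21168 − 20736 = 432
r = -64 / √(655 × 432) = -64 / 531.9398 ≈ -0.1203

-0.1203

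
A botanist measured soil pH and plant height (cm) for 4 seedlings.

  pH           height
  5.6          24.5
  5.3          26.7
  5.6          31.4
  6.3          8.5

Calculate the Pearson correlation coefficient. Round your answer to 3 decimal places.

-0.883

n = 4, Σx = 22.8, Σy = 91.1, Σx² = 130.5, Σy² = 2371.35, Σxy = 508.1
nΣxy − ΣxΣy = 2032.4 − 2077.08 = -44.68
nΣx² − (Σx)² = 522 − 519.84 = 2.16; nΣy² − (Σy)² = 9485.4 − 8299.21 = 1186.19
r = -44.68 / √(2.16 × 1186.19) = -44.68 / 50.6179 ≈ -0.883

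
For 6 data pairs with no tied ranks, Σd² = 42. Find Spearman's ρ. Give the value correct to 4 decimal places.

ρ = 1 − 6Σd² / [n(n²−1)] = 1 − 6×42 / (6×35)
  = 1 − 252/210 = 1 − 1.20000 ≈ -0.2000

-0.2000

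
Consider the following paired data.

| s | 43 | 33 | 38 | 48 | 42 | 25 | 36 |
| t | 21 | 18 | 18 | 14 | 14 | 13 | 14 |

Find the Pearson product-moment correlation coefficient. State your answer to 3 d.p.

0.222

n = 7, Σs = 265, Σt = 112, Σs² = 10371, Σt² = 1846, Σst = 4270
nΣst − ΣsΣt = 29890 − 29680 = 210
nΣs² − (Σs)² = 72597 − 70225 = 2372; nΣt² − (Σt)² = 12922 − 12544 = 378
r = 210 / √(2372 × 378) = 210 / 946.8981 ≈ 0.222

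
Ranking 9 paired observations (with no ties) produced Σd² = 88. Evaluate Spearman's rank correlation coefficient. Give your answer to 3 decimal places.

0.267

ρ = 1 − 6Σd² / [n(n²−1)] = 1 − 6×88 / (9×80)
  = 1 − 528/720 = 1 − 0.7333 ≈ 0.267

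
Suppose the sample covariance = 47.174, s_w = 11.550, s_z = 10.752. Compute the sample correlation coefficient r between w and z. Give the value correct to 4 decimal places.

r = Cov(w,z) / (s_w · s_z) = 47.174 / (11.550 × 10.752)
  = 47.174 / 124.1856 ≈ 0.3799

0.3799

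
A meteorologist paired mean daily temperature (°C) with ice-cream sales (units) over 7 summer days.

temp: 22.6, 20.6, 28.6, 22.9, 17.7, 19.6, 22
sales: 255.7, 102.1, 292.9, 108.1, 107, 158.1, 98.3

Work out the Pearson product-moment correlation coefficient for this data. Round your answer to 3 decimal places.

n = 7, Σx = 154, Σy = 1122.2, Σx² = 3458.94, Σy² = 219390.42, Σxy = 25889.77
nΣxy − ΣxΣy = 181228.39 − 172818.8 = 8409.59
nΣx² − (Σx)² = 24212.58 − 23716 = 496.58; nΣy² − (Σy)² = 1535732.94 − 1259332.84 = 276400.1
r = 8409.59 / √(496.58 × 276400.1) = 8409.59 / 11715.5777 ≈ 0.718

0.718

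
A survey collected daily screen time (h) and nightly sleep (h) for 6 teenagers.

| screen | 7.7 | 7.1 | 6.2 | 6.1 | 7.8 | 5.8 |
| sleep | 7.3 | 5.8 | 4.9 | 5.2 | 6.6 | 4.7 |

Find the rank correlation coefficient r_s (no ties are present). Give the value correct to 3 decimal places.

0.886

Rank screen: 5, 4, 3, 2, 6, 1
Rank sleep: 6, 4, 2, 3, 5, 1
d = rank(screen) − rank(sleep): -1, 0, 1, -1, 1, 0; Σd² = 4
ρ = 1 − 6Σd² / [n(n²−1)] = 1 − 6×4 / (6×35) = 1 − 24/210 ≈ 0.886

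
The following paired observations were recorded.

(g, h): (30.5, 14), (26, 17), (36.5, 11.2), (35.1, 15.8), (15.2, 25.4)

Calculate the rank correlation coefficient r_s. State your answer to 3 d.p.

-0.900

Rank g: 3, 2, 5, 4, 1
Rank h: 2, 4, 1, 3, 5
d = rank(g) − rank(h): 1, -2, 4, 1, -4; Σd² = 38
ρ = 1 − 6Σd² / [n(n²−1)] = 1 − 6×38 / (5×24) = 1 − 228/120 ≈ -0.900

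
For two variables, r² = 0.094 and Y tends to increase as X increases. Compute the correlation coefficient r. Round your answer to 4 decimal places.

|r| = √0.094 = 0.3066
The association is positive, so r = 0.3066.

0.3066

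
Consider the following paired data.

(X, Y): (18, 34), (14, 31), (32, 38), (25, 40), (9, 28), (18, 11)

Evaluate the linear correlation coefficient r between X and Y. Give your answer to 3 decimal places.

0.455

n = 6, ΣX = 116, ΣY = 182, ΣX² = 2574, ΣY² = 6066, ΣXY = 3712
nΣXY − ΣXΣY = 22272 − 21112 = 1160
nΣX² − (ΣX)² = 15444 − 13456 = 1988; nΣY² − (ΣY)² = 36396 − 33124 = 3272
r = 1160 / √(1988 × 3272) = 1160 / 2550.4384 ≈ 0.455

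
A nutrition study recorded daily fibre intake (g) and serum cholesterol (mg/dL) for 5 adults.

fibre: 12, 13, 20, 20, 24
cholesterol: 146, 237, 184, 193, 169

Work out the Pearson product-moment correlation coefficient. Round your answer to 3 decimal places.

-0.155

n = 5, Σx = 89, Σy = 929, Σx² = 1689, Σy² = 177151, Σxy = 16429
nΣxy − ΣxΣy = 82145 − 82681 = -536
nΣx² − (Σx)² = 8445 − 7921 = 524; nΣy² − (Σy)² = 885755 − 863041 = 22714
r = -536 / √(524 × 22714) = -536 / 3449.9472 ≈ -0.155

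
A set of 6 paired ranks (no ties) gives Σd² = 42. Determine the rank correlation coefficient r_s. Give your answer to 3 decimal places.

-0.200

ρ = 1 − 6Σd² / [n(n²−1)] = 1 − 6×42 / (6×35)
  = 1 − 252/210 = 1 − 1.2000 ≈ -0.200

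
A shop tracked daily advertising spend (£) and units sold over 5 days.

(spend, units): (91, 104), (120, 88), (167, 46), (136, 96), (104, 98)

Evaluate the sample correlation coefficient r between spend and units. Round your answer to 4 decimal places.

-0.8859

n = 5, Σx = 618, Σy = 432, Σx² = 79882, Σy² = 39496, Σxy = 50954
nΣxy − ΣxΣy = 254770 − 266976 = -12206
nΣx² − (Σx)² = 399410 − 381924 = 17486; nΣy² − (Σy)² = 197480 − 186624 = 10856
r = -12206 / √(17486 × 10856) = -12206 / 13777.8088 ≈ -0.8859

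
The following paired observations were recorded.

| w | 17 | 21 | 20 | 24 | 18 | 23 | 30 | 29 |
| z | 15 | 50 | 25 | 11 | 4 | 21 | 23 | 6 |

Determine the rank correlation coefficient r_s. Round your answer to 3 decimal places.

0.048

Rank w: 1, 4, 3, 6, 2, 5, 8, 7
Rank z: 4, 8, 7, 3, 1, 5, 6, 2
d = rank(w) − rank(z): -3, -4, -4, 3, 1, 0, 2, 5; Σd² = 80
ρ = 1 − 6Σd² / [n(n²−1)] = 1 − 6×80 / (8×63) = 1 − 480/504 ≈ 0.048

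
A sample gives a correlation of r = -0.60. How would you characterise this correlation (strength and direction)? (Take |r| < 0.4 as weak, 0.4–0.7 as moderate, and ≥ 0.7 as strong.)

moderate negative

r = -0.60 < 0 so the relationship is negative.
|r| = 0.60, which falls in the moderate range.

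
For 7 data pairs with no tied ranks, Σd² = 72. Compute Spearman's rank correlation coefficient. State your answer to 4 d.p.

-0.2857

ρ = 1 − 6Σd² / [n(n²−1)] = 1 − 6×72 / (7×48)
  = 1 − 432/336 = 1 − 1.28571 ≈ -0.2857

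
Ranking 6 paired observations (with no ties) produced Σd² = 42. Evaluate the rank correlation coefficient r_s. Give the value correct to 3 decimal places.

ρ = 1 − 6Σd² / [n(n²−1)] = 1 − 6×42 / (6×35)
  = 1 − 252/210 = 1 − 1.2000 ≈ -0.200

-0.200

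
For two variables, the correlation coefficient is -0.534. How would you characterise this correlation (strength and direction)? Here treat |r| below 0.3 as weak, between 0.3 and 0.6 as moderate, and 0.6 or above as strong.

moderate negative

r = -0.534 < 0 so the relationship is negative.
|r| = 0.534, which falls in the moderate range.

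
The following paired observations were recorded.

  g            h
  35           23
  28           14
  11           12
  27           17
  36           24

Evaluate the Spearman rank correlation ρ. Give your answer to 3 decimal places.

Rank g: 4, 3, 1, 2, 5
Rank h: 4, 2, 1, 3, 5
d = rank(g) − rank(h): 0, 1, 0, -1, 0; Σd² = 2
ρ = 1 − 6Σd² / [n(n²−1)] = 1 − 6×2 / (5×24) = 1 − 12/120 ≈ 0.900

0.900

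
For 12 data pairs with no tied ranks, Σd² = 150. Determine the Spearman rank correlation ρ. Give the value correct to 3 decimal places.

0.476

ρ = 1 − 6Σd² / [n(n²−1)] = 1 − 6×150 / (12×143)
  = 1 − 900/1716 = 1 − 0.5245 ≈ 0.476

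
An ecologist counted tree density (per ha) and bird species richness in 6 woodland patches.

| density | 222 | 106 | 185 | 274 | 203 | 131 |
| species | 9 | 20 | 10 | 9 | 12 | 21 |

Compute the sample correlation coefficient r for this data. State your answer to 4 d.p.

-0.8915

n = 6, Σx = 1121, Σy = 81, Σx² = 228191, Σy² = 1247, Σxy = 13621
nΣxy − ΣxΣy = 81726 − 90801 = -9075
nΣx² − (Σx)² = 1369146 − 1256641 = 112505; nΣy² − (Σy)² = 7482 − 6561 = 921
r = -9075 / √(112505 × 921) = -9075 / 10179.2487 ≈ -0.8915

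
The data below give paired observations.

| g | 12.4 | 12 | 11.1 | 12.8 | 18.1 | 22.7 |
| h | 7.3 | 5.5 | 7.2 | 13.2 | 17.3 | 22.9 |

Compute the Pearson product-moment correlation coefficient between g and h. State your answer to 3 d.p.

n = 6, Σg = 89.1, Σh = 73.4, Σg² = 1427.71, Σh² = 1133.32, Σgh = 1238.36
nΣgh − ΣgΣh = 7430.16 − 6539.94 = 890.22
nΣg² − (Σg)² = 8566.26 − 7938.81 = 627.45; nΣh² − (Σh)² = 6799.92 − 5387.56 = 1412.36
r = 890.22 / √(627.45 × 1412.36) = 890.22 / 941.3741 ≈ 0.946

0.946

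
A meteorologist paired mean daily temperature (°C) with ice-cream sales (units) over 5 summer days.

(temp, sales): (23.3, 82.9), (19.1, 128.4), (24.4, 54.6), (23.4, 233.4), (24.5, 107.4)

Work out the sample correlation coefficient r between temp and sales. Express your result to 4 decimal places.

n = 5, Σx = 114.7, Σy = 606.7, Σx² = 2650.87, Σy² = 92350.45, Σxy = 13809.11
nΣxy − ΣxΣy = 69045.55 − 69588.49 = -542.94
nΣx² − (Σx)² = 13254.35 − 13156.09 = 98.26; nΣy² − (Σy)² = 461752.25 − 368084.89 = 93667.36
r = -542.94 / √(98.26 × 93667.36) = -542.94 / 3033.7691 ≈ -0.1790

-0.1790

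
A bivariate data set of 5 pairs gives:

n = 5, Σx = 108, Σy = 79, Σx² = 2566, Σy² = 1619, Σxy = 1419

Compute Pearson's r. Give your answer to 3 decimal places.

-0.977

r = (nΣxy − ΣxΣy) / √[(nΣx² − (Σx)²)(nΣy² − (Σy)²)]
Numerator: 5×1419 − 108×79 = -1437
Denominator: √[(12830 − 11664)(8095 − 6241)] = √[1166 × 1854] = 1470.2938
r = -1437 / 1470.2938 ≈ -0.977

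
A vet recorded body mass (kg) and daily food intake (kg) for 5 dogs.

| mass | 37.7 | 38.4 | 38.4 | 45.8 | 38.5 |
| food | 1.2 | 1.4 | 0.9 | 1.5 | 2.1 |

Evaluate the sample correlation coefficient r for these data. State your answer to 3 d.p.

n = 5, Σx = 198.8, Σy = 7.1, Σx² = 7950.3, Σy² = 10.87, Σxy = 283.11
nΣxy − ΣxΣy = 1415.55 − 1411.48 = 4.07
nΣx² − (Σx)² = 39751.5 − 39521.44 = 230.06; nΣy² − (Σy)² = 54.35 − 50.41 = 3.94
r = 4.07 / √(230.06 × 3.94) = 4.07 / 30.1071 ≈ 0.135

0.135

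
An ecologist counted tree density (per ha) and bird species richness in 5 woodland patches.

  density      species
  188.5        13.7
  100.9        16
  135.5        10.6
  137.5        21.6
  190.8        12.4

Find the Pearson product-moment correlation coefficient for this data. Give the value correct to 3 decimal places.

n = 5, Σx = 753.2, Σy = 74.3, Σx² = 119384.2, Σy² = 1176.37, Σxy = 10969.07
nΣxy − ΣxΣy = 54845.35 − 55962.76 = -1117.41
nΣx² − (Σx)² = 596921 − 567310.24 = 29610.76; nΣy² − (Σy)² = 5881.85 − 5520.49 = 361.36
r = -1117.41 / √(29610.76 × 361.36) = -1117.41 / 3271.1075 ≈ -0.342

-0.342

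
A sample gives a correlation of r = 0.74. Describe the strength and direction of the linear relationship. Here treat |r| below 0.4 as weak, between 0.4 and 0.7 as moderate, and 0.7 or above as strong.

r = 0.74 > 0 so the relationship is positive.
|r| = 0.74, which falls in the strong range.

strong positive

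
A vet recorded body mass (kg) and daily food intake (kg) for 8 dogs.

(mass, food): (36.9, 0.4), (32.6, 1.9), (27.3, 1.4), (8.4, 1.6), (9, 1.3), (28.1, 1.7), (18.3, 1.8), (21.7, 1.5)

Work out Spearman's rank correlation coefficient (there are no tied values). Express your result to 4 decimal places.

-0.0238

Rank mass: 8, 7, 5, 1, 2, 6, 3, 4
Rank food: 1, 8, 3, 5, 2, 6, 7, 4
d = rank(mass) − rank(food): 7, -1, 2, -4, 0, 0, -4, 0; Σd² = 86
ρ = 1 − 6Σd² / [n(n²−1)] = 1 − 6×86 / (8×63) = 1 − 516/504 ≈ -0.0238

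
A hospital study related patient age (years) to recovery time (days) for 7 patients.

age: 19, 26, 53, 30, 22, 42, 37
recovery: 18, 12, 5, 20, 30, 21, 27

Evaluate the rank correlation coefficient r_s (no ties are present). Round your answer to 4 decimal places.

-0.2143

Rank age: 1, 3, 7, 4, 2, 6, 5
Rank recovery: 3, 2, 1, 4, 7, 5, 6
d = rank(age) − rank(recovery): -2, 1, 6, 0, -5, 1, -1; Σd² = 68
ρ = 1 − 6Σd² / [n(n²−1)] = 1 − 6×68 / (7×48) = 1 − 408/336 ≈ -0.2143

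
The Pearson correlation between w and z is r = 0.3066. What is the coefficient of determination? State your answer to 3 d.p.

r² = (0.3066)² = 0.094

0.094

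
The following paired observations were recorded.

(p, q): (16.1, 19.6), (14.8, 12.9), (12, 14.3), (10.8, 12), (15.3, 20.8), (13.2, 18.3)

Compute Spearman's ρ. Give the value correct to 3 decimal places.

Rank p: 6, 4, 2, 1, 5, 3
Rank q: 5, 2, 3, 1, 6, 4
d = rank(p) − rank(q): 1, 2, -1, 0, -1, -1; Σd² = 8
ρ = 1 − 6Σd² / [n(n²−1)] = 1 − 6×8 / (6×35) = 1 − 48/210 ≈ 0.771

0.771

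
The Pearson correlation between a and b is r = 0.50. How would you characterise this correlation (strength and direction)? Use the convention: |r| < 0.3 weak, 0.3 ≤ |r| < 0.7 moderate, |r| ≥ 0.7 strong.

r = 0.50 > 0 so the relationship is positive.
|r| = 0.50, which falls in the moderate range.

moderate positive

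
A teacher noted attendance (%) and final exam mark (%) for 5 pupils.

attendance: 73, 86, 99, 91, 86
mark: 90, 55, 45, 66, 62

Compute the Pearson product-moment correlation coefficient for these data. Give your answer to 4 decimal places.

-0.9028

n = 5, Σx = 435, Σy = 318, Σx² = 38203, Σy² = 21350, Σxy = 27093
nΣxy − ΣxΣy = 135465 − 138330 = -2865
nΣx² − (Σx)² = 191015 − 189225 = 1790; nΣy² − (Σy)² = 106750 − 101124 = 5626
r = -2865 / √(1790 × 5626) = -2865 / 3173.4114 ≈ -0.9028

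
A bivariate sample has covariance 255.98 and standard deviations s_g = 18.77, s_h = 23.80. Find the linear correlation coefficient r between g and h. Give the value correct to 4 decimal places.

0.5730

r = Cov(g,h) / (s_g · s_h) = 255.98 / (18.77 × 23.80)
  = 255.98 / 446.7260 ≈ 0.5730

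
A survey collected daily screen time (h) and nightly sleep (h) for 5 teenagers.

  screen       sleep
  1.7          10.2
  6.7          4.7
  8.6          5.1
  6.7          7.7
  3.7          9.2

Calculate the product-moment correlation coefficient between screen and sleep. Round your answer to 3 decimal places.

n = 5, Σx = 27.4, Σy = 36.9, Σx² = 180.32, Σy² = 296.07, Σxy = 178.32
nΣxy − ΣxΣy = 891.6 − 1011.06 = -119.46
nΣx² − (Σx)² = 901.6 − 750.76 = 150.84; nΣy² − (Σy)² = 1480.35 − 1361.61 = 118.74
r = -119.46 / √(150.84 × 118.74) = -119.46 / 133.8310 ≈ -0.893

-0.893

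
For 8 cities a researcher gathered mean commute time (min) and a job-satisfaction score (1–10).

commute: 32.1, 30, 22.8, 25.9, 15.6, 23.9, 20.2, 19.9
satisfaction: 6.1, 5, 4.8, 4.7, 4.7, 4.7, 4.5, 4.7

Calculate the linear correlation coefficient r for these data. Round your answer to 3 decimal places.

n = 8, Σx = 190.4, Σy = 39.2, Σx² = 4739.68, Σy² = 193.86, Σxy = 947.06
nΣxy − ΣxΣy = 7576.48 − 7463.68 = 112.8
nΣx² − (Σx)² = 37917.44 − 36252.16 = 1665.28; nΣy² − (Σy)² = 1550.88 − 1536.64 = 14.24
r = 112.8 / √(1665.28 × 14.24) = 112.8 / 153.9922 ≈ 0.733

0.733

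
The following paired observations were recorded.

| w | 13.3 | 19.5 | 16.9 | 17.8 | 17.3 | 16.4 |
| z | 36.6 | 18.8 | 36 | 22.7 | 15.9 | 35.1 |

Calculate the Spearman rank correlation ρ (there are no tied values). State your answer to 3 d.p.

Rank w: 1, 6, 3, 5, 4, 2
Rank z: 6, 2, 5, 3, 1, 4
d = rank(w) − rank(z): -5, 4, -2, 2, 3, -2; Σd² = 62
ρ = 1 − 6Σd² / [n(n²−1)] = 1 − 6×62 / (6×35) = 1 − 372/210 ≈ -0.771

-0.771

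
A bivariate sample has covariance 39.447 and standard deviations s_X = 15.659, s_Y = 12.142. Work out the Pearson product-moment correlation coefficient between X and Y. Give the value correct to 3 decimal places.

r = Cov(X,Y) / (s_X · s_Y) = 39.447 / (15.659 × 12.142)
  = 39.447 / 190.1316 ≈ 0.207

0.207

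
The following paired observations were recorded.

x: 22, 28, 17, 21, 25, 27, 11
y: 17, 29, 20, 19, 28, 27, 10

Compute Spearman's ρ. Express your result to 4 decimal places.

0.8214

Rank x: 4, 7, 2, 3, 5, 6, 1
Rank y: 2, 7, 4, 3, 6, 5, 1
d = rank(x) − rank(y): 2, 0, -2, 0, -1, 1, 0; Σd² = 10
ρ = 1 − 6Σd² / [n(n²−1)] = 1 − 6×10 / (7×48) = 1 − 60/336 ≈ 0.8214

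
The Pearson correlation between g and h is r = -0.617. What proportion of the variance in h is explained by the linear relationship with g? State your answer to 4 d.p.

r² = (-0.617)² = 0.3807

0.3807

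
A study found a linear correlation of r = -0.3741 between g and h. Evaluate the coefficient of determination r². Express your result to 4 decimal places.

0.1400

r² = (-0.3741)² = 0.1400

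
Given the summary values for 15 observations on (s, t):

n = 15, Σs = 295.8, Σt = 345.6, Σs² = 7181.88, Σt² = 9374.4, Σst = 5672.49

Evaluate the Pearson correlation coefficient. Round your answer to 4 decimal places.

r = (nΣst − ΣsΣt) / √[(nΣs² − (Σs)²)(nΣt² − (Σt)²)]
Numerator: 15×5672.49 − 295.8×345.6 = -17141.13
Denominator: √[(107728.2 − 87497.64)(140616 − 119439.36)] = √[20230.56 × 21176.64] = 20698.1952
r = -17141.13 / 20698.1952 ≈ -0.8281

-0.8281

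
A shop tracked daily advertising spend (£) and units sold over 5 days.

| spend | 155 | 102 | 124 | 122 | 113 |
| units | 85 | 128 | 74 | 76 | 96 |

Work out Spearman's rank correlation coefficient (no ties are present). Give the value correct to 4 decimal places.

Rank spend: 5, 1, 4, 3, 2
Rank units: 3, 5, 1, 2, 4
d = rank(spend) − rank(units): 2, -4, 3, 1, -2; Σd² = 34
ρ = 1 − 6Σd² / [n(n²−1)] = 1 − 6×34 / (5×24) = 1 − 204/120 ≈ -0.7000

-0.7000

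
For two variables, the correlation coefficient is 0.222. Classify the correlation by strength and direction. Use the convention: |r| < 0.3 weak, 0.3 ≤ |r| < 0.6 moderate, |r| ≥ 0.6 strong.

weak positive

r = 0.222 > 0 so the relationship is positive.
|r| = 0.222, which falls in the weak range.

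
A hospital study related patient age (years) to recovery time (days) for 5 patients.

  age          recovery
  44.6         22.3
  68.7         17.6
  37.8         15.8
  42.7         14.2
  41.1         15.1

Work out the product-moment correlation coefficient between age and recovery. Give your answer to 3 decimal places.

0.217

n = 5, Σx = 234.9, Σy = 85, Σx² = 11650.19, Σy² = 1486.34, Σxy = 4027.89
nΣxy − ΣxΣy = 20139.45 − 19966.5 = 172.95
nΣx² − (Σx)² = 58250.95 − 55178.01 = 3072.94; nΣy² − (Σy)² = 7431.7 − 7225 = 206.7
r = 172.95 / √(3072.94 × 206.7) = 172.95 / 796.9797 ≈ 0.217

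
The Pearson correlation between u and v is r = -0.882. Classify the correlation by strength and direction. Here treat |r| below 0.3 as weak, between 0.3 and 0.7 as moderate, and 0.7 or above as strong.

r = -0.882 < 0 so the relationship is negative.
|r| = 0.882, which falls in the strong range.

strong negative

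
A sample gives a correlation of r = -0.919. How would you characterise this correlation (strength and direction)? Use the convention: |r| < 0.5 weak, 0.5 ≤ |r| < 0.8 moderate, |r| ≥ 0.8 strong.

strong negative

r = -0.919 < 0 so the relationship is negative.
|r| = 0.919, which falls in the strong range.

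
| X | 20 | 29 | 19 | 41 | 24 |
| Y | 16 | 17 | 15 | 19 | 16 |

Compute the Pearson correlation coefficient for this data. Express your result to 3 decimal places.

n = 5, ΣX = 133, ΣY = 83, ΣX² = 3859, ΣY² = 1387, ΣXY = 2261
nΣXY − ΣXΣY = 11305 − 11039 = 266
nΣX² − (ΣX)² = 19295 − 17689 = 1606; nΣY² − (ΣY)² = 6935 − 6889 = 46
r = 266 / √(1606 × 46) = 266 / 271.8014 ≈ 0.979

0.979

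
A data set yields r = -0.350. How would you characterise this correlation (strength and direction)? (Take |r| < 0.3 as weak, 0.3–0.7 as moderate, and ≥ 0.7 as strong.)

moderate negative

r = -0.350 < 0 so the relationship is negative.
|r| = 0.350, which falls in the moderate range.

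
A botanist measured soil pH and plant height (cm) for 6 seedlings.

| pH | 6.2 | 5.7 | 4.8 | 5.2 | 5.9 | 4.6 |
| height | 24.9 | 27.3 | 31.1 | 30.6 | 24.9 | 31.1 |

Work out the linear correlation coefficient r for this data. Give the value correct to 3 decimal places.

n = 6, Σx = 32.4, Σy = 169.9, Σx² = 176.98, Σy² = 4856.09, Σxy = 908.36
nΣxy − ΣxΣy = 5450.16 − 5504.76 = -54.6
nΣx² − (Σx)² = 1061.88 − 1049.76 = 12.12; nΣy² − (Σy)² = 29136.54 − 28866.01 = 270.53
r = -54.6 / √(12.12 × 270.53) = -54.6 / 57.2610 ≈ -0.954

-0.954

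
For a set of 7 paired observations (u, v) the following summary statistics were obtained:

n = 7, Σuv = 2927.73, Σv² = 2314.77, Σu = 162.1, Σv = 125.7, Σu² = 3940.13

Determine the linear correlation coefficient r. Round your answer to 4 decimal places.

0.1630

r = (nΣuv − ΣuΣv) / √[(nΣu² − (Σu)²)(nΣv² − (Σv)²)]
Numerator: 7×2927.73 − 162.1×125.7 = 118.14
Denominator: √[(27580.91 − 26276.41)(16203.39 − 15800.49)] = √[1304.5 × 402.9] = 724.9711
r = 118.14 / 724.9711 ≈ 0.1630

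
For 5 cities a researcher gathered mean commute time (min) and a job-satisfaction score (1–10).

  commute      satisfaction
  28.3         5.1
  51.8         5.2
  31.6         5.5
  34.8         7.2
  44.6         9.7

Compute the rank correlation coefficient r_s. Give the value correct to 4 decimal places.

Rank commute: 1, 5, 2, 3, 4
Rank satisfaction: 1, 2, 3, 4, 5
d = rank(commute) − rank(satisfaction): 0, 3, -1, -1, -1; Σd² = 12
ρ = 1 − 6Σd² / [n(n²−1)] = 1 − 6×12 / (5×24) = 1 − 72/120 ≈ 0.4000

0.4000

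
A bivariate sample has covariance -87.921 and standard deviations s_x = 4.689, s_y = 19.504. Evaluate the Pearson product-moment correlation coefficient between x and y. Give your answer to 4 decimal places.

r = Cov(x,y) / (s_x · s_y) = -87.921 / (4.689 × 19.504)
  = -87.921 / 91.4543 ≈ -0.9614

-0.9614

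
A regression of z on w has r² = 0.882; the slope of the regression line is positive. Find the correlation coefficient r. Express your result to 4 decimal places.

0.9391

|r| = √0.882 = 0.9391
The association is positive, so r = 0.9391.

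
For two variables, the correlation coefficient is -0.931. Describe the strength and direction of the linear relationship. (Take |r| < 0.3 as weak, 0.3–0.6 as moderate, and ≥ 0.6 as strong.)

strong negative

r = -0.931 < 0 so the relationship is negative.
|r| = 0.931, which falls in the strong range.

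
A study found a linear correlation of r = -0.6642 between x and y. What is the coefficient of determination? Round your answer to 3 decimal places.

r² = (-0.6642)² = 0.441

0.441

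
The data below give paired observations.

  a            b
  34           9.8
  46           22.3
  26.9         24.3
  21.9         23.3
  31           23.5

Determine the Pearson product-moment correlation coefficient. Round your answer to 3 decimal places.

n = 5, Σa = 159.8, Σb = 103.2, Σa² = 5436.22, Σb² = 2278.96, Σab = 3251.44
nΣab − ΣaΣb = 16257.2 − 16491.36 = -234.16
nΣa² − (Σa)² = 27181.1 − 25536.04 = 1645.06; nΣb² − (Σb)² = 11394.8 − 10650.24 = 744.56
r = -234.16 / √(1645.06 × 744.56) = -234.16 / 1106.7276 ≈ -0.212

-0.212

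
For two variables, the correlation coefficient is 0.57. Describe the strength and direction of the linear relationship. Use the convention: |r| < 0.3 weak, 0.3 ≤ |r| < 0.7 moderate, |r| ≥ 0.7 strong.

moderate positive

r = 0.57 > 0 so the relationship is positive.
|r| = 0.57, which falls in the moderate range.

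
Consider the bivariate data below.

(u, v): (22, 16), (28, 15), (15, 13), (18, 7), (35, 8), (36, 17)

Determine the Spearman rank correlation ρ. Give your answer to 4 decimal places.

Rank u: 3, 4, 1, 2, 5, 6
Rank v: 5, 4, 3, 1, 2, 6
d = rank(u) − rank(v): -2, 0, -2, 1, 3, 0; Σd² = 18
ρ = 1 − 6Σd² / [n(n²−1)] = 1 − 6×18 / (6×35) = 1 − 108/210 ≈ 0.4857

0.4857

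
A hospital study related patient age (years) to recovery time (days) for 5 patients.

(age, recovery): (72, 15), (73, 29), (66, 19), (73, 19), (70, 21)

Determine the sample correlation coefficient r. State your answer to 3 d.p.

0.255

n = 5, Σx = 354, Σy = 103, Σx² = 25098, Σy² = 2229, Σxy = 7308
nΣxy − ΣxΣy = 36540 − 36462 = 78
nΣx² − (Σx)² = 125490 − 125316 = 174; nΣy² − (Σy)² = 11145 − 10609 = 536
r = 78 / √(174 × 536) = 78 / 305.3916 ≈ 0.255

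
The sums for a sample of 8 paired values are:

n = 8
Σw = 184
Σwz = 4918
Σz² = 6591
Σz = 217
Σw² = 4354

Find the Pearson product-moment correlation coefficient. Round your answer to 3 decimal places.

r = (nΣwz − ΣwΣz) / √[(nΣw² − (Σw)²)(nΣz² − (Σz)²)]
Numerator: 8×4918 − 184×217 = -584
Denominator: √[(34832 − 33856)(52728 − 47089)] = √[976 × 5639] = 2345.9889
r = -584 / 2345.9889 ≈ -0.249

-0.249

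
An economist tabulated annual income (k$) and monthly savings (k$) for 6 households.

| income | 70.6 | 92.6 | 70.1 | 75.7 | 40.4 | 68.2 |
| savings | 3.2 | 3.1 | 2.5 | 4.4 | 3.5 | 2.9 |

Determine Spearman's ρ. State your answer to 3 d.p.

Rank income: 4, 6, 3, 5, 1, 2
Rank savings: 4, 3, 1, 6, 5, 2
d = rank(income) − rank(savings): 0, 3, 2, -1, -4, 0; Σd² = 30
ρ = 1 − 6Σd² / [n(n²−1)] = 1 − 6×30 / (6×35) = 1 − 180/210 ≈ 0.143

0.143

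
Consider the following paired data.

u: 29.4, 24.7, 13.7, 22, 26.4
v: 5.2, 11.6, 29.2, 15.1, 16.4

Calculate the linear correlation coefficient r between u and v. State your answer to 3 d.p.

-0.935

n = 5, Σu = 116.2, Σv = 77.5, Σu² = 2843.1, Σv² = 1511.21, Σuv = 1604.6
nΣuv − ΣuΣv = 8023 − 9005.5 = -982.5
nΣu² − (Σu)² = 14215.5 − 13502.44 = 713.06; nΣv² − (Σv)² = 7556.05 − 6006.25 = 1549.8
r = -982.5 / √(713.06 × 1549.8) = -982.5 / 1051.2376 ≈ -0.935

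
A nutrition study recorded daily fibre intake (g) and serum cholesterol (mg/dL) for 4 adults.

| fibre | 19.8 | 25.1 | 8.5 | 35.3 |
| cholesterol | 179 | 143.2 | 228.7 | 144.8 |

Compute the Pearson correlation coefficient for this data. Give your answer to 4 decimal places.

-0.9193

n = 4, Σx = 88.7, Σy = 695.7, Σx² = 2340.39, Σy² = 125817.97, Σxy = 14193.91
nΣxy − ΣxΣy = 56775.64 − 61708.59 = -4932.95
nΣx² − (Σx)² = 9361.56 − 7867.69 = 1493.87; nΣy² − (Σy)² = 503271.88 − 483998.49 = 19273.39
r = -4932.95 / √(1493.87 × 19273.39) = -4932.95 / 5365.8121 ≈ -0.9193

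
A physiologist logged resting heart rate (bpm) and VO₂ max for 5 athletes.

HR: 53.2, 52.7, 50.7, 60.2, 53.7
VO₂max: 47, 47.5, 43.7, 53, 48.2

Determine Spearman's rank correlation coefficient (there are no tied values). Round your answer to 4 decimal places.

0.9000

Rank HR: 3, 2, 1, 5, 4
Rank VO₂max: 2, 3, 1, 5, 4
d = rank(HR) − rank(VO₂max): 1, -1, 0, 0, 0; Σd² = 2
ρ = 1 − 6Σd² / [n(n²−1)] = 1 − 6×2 / (5×24) = 1 − 12/120 ≈ 0.9000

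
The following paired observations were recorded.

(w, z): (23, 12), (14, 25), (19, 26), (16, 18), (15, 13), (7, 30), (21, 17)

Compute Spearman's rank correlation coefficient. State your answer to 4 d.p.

-0.6429

Rank w: 7, 2, 5, 4, 3, 1, 6
Rank z: 1, 5, 6, 4, 2, 7, 3
d = rank(w) − rank(z): 6, -3, -1, 0, 1, -6, 3; Σd² = 92
ρ = 1 − 6Σd² / [n(n²−1)] = 1 − 6×92 / (7×48) = 1 − 552/336 ≈ -0.6429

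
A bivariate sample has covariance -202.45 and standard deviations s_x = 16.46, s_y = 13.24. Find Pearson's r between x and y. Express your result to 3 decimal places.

r = Cov(x,y) / (s_x · s_y) = -202.45 / (16.46 × 13.24)
  = -202.45 / 217.9304 ≈ -0.929

-0.929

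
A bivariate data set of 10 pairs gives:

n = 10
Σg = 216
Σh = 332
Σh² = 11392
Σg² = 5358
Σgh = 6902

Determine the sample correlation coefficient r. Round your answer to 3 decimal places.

-0.532

r = (nΣgh − ΣgΣh) / √[(nΣg² − (Σg)²)(nΣh² − (Σh)²)]
Numerator: 10×6902 − 216×332 = -2692
Denominator: √[(53580 − 46656)(113920 − 110224)] = √[6924 × 3696] = 5058.7651
r = -2692 / 5058.7651 ≈ -0.532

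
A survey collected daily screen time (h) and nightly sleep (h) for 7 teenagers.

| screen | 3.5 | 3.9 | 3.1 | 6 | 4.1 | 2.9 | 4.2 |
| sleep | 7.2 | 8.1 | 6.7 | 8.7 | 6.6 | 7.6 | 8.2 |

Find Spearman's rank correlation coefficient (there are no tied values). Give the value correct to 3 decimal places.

0.536

Rank screen: 3, 4, 2, 7, 5, 1, 6
Rank sleep: 3, 5, 2, 7, 1, 4, 6
d = rank(screen) − rank(sleep): 0, -1, 0, 0, 4, -3, 0; Σd² = 26
ρ = 1 − 6Σd² / [n(n²−1)] = 1 − 6×26 / (7×48) = 1 − 156/336 ≈ 0.536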